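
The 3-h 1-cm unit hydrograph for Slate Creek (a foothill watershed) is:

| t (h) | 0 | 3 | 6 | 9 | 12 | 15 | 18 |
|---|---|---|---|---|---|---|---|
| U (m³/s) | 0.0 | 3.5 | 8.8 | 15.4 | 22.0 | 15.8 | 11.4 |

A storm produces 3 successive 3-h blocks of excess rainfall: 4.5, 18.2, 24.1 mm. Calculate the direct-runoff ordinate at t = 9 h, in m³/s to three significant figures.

By discrete convolution, Q_j = Σ (P_i / 10 mm) · U_{j−i}.
At t = 9 h (j=3): Q = (4.5/10)·15.4 + (18.2/10)·8.8 + (24.1/10)·3.5 = 31.4 m³/s.

Q ≈ 31.4 m³/s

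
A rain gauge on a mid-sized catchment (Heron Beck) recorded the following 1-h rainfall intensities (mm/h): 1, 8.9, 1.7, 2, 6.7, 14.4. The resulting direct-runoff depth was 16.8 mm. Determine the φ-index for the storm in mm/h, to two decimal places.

Only the 3 blocks with intensity above φ contribute runoff: 8.9, 6.7, 14.4 mm/h.
Σ(I−φ)·Δt = d  ⇒  (8.9+6.7+14.4 − 3φ)·1 = 16.8
φ = (30.00 − 16.8/1) / 3 = 4.40 mm/h.

φ ≈ 4.40 mm/h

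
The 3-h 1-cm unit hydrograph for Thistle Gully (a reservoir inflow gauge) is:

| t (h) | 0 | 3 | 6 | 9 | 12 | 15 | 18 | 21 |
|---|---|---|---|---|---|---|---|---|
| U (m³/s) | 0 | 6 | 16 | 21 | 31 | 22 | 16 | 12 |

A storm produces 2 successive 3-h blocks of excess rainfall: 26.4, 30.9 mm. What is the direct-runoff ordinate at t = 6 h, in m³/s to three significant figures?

Q ≈ 60.8 m³/s

By discrete convolution, Q_j = Σ (P_i / 10 mm) · U_{j−i}.
At t = 6 h (j=2): Q = (26.4/10)·16 + (30.9/10)·6 = 60.8 m³/s.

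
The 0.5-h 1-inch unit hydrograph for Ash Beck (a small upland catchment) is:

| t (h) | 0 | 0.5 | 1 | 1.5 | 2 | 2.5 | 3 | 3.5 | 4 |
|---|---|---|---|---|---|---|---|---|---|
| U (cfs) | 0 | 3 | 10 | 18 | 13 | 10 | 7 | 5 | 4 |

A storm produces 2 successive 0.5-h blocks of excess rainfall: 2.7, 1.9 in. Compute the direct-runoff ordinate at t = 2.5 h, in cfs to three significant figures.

Q ≈ 51.7 cfs

By discrete convolution, Q_j = Σ (P_i / 1 in) · U_{j−i}.
At t = 2.5 h (j=5): Q = (2.7/1)·10 + (1.9/1)·13 = 51.7 cfs.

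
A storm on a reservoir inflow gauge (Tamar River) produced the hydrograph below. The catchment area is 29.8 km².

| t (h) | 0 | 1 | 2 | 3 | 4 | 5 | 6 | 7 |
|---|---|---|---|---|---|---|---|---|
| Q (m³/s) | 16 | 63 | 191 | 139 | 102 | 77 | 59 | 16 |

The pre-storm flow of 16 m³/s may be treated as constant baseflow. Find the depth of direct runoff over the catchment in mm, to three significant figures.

d ≈ 64.6 mm

Direct runoff: 0.0, 47.0, 175.0, 123.0, 86.0, 61.0, 43.0, 0.0 m³/s; ΣQ_DR = 535.0 m³/s.
V = ΣQ_DR · Δt = 535.0 × 3600 s = 1.926 × 10^6 m³.
Over A = 29.8 km², depth = V / A = 64.6 mm.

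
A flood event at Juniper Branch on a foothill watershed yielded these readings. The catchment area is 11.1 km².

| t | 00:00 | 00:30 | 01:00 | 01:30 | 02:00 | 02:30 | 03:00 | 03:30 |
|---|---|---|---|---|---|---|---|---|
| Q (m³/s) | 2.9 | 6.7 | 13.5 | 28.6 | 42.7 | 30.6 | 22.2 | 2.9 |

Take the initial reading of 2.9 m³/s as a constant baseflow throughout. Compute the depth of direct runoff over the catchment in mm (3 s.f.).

Direct runoff: 0.0, 3.8, 10.6, 25.7, 39.8, 27.7, 19.3, 0.0 m³/s; ΣQ_DR = 126.9 m³/s.
V = ΣQ_DR · Δt = 126.9 × 1800 s = 2.284 × 10^5 m³.
Over A = 11.1 km², depth = V / A = 20.6 mm.

d ≈ 20.6 mm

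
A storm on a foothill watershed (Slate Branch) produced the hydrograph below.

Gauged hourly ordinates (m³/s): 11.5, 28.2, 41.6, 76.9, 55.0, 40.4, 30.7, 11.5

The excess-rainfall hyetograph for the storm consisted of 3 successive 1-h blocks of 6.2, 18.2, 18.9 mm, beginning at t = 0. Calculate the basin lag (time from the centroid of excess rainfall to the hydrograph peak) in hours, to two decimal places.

Centroid of excess rainfall: t_c = Σ P_i·t̄_i / ΣP_i = 1.7933 h (block centres at 0.5, 1.5, 2.5 h).
Hydrograph peak occurs at t = 3 h, so basin lag t_L = 3 − 1.7933 = 1.21 h.

t_L ≈ 1.21 h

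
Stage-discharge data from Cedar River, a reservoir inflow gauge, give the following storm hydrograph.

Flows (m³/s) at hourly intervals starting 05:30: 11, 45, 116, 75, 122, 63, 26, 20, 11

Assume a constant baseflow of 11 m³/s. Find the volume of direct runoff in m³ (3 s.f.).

Direct-runoff ordinates (Q − Q_b): 0.0, 34.0, 105.0, 64.0, 111.0, 52.0, 15.0, 9.0, 0.0 m³/s.
ΣQ_DR = 390.0 m³/s.
With Δt = 1 h = 3600 s, V = ΣQ_DR · Δt = 390.0 × 3600 = 1.40 × 10^6 m³.

V ≈ 1.40 × 10^6 m³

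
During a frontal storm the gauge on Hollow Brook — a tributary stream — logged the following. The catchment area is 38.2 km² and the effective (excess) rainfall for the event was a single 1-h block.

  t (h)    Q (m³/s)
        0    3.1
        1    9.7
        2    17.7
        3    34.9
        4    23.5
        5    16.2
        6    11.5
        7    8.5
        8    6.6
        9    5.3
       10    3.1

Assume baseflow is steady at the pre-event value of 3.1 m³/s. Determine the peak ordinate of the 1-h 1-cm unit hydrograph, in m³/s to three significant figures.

Direct runoff: 0.0, 6.6, 14.6, 31.8, 20.4, 13.1, 8.4, 5.4, 3.5, 2.2, 0.0 m³/s; ΣQ_DR = 106.0 m³/s, peak = 31.8 m³/s.
Runoff depth d = ΣQ_DR·Δt / A = 106.0 × 3600 / (38.2 km²) = 9.990 mm.
The 1-cm UH is the DRH scaled by (10 mm)/d, so U_p = 31.8 × 10/9.990 = 31.8 m³/s.

U_p ≈ 31.8 m³/s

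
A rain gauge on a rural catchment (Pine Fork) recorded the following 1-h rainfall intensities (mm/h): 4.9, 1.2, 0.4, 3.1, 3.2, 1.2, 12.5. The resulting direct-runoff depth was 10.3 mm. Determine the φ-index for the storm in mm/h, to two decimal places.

φ ≈ 3.55 mm/h

Only the 2 blocks with intensity above φ contribute runoff: 4.9, 12.5 mm/h.
Σ(I−φ)·Δt = d  ⇒  (4.9+12.5 − 2φ)·1 = 10.3
φ = (17.40 − 10.3/1) / 2 = 3.55 mm/h.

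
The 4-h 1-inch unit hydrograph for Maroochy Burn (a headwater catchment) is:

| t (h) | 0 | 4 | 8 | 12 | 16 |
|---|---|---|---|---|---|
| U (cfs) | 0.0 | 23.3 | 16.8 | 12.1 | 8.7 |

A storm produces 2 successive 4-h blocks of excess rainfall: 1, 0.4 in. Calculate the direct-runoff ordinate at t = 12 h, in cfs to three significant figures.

By discrete convolution, Q_j = Σ (P_i / 1 in) · U_{j−i}.
At t = 12 h (j=3): Q = (1/1)·12.1 + (0.4/1)·16.8 = 18.8 cfs.

Q ≈ 18.8 cfs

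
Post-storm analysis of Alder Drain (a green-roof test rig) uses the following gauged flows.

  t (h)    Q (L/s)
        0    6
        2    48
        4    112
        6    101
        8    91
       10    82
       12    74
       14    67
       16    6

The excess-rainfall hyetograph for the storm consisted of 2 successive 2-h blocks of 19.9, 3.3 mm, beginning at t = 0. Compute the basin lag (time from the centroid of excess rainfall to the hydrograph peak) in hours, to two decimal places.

Centroid of excess rainfall: t_c = Σ P_i·t̄_i / ΣP_i = 1.2845 h (block centres at 1, 3 h).
Hydrograph peak occurs at t = 4 h, so basin lag t_L = 4 − 1.2845 = 2.72 h.

t_L ≈ 2.72 h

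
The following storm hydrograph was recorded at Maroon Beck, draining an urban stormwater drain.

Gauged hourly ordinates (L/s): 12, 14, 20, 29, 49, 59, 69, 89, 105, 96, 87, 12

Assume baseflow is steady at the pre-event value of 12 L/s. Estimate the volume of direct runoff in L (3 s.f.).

Direct-runoff ordinates (Q − Q_b): 0.0, 2.0, 8.0, 17.0, 37.0, 47.0, 57.0, 77.0, 93.0, 84.0, 75.0, 0.0 L/s.
ΣQ_DR = 497.0 L/s.
With Δt = 1 h = 3600 s, V = ΣQ_DR · Δt = 497.0 × 3600 = 1.79 × 10^6 L.

V ≈ 1.79 × 10^6 L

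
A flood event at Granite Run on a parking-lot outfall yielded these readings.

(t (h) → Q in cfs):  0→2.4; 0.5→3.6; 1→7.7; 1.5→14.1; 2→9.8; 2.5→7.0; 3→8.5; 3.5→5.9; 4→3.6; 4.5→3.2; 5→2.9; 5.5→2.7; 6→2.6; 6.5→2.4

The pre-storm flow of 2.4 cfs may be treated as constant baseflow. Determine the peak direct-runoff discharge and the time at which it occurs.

Subtracting baseflow gives direct-runoff ordinates: 0.0, 1.2, 5.3, 11.7, 7.4, 4.6, 6.1, 3.5, 1.2, 0.8, 0.5, 0.3, 0.2, 0.0 cfs.
The maximum is 11.7 cfs, occurring at the reading for t = 1.5 h.

Q_p = 11.7 cfs at t = 1.5 h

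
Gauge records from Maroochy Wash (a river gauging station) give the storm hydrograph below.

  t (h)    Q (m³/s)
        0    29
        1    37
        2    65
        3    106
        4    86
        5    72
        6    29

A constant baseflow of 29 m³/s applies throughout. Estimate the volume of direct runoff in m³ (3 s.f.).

Direct-runoff ordinates (Q − Q_b): 0.0, 8.0, 36.0, 77.0, 57.0, 43.0, 0.0 m³/s.
ΣQ_DR = 221.0 m³/s.
With Δt = 1 h = 3600 s, V = ΣQ_DR · Δt = 221.0 × 3600 = 7.96 × 10^5 m³.

V ≈ 7.96 × 10^5 m³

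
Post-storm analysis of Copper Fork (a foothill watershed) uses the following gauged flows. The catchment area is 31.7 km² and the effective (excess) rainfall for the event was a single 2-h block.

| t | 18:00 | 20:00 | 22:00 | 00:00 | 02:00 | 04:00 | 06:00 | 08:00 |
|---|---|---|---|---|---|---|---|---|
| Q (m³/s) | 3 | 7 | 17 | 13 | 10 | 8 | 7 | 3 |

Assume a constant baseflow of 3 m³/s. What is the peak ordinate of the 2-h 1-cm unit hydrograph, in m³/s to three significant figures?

Direct runoff: 0.0, 4.0, 14.0, 10.0, 7.0, 5.0, 4.0, 0.0 m³/s; ΣQ_DR = 44.00 m³/s, peak = 14.0 m³/s.
Runoff depth d = ΣQ_DR·Δt / A = 44.00 × 7200 / (31.7 km²) = 9.994 mm.
The 1-cm UH is the DRH scaled by (10 mm)/d, so U_p = 14.0 × 10/9.994 = 14.0 m³/s.

U_p ≈ 14.0 m³/s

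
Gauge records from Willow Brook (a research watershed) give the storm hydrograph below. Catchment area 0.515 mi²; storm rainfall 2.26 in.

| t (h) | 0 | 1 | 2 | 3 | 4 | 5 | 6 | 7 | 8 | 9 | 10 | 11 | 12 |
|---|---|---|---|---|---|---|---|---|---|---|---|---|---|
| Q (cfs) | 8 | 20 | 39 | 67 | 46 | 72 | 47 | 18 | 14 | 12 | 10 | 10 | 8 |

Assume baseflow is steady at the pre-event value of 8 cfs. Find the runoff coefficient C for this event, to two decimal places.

C ≈ 0.36

ΣQ_DR = 267.0 cfs; V = ΣQ_DR·Δt = 9.612 × 10^5 ft³.
Runoff depth d = V / A = 0.8034 in.
C = d / P = 0.8034 / 2.26 = 0.36.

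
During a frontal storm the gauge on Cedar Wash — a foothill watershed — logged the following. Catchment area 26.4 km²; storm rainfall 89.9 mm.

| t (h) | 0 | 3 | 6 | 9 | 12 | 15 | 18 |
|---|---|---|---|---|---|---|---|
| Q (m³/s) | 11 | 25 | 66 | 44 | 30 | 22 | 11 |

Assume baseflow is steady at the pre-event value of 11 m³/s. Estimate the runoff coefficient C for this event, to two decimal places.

ΣQ_DR = 132.0 m³/s; V = ΣQ_DR·Δt = 1.426 × 10^6 m³.
Runoff depth d = V / A = 54.00 mm.
C = d / P = 54.00 / 89.9 = 0.60.

C ≈ 0.60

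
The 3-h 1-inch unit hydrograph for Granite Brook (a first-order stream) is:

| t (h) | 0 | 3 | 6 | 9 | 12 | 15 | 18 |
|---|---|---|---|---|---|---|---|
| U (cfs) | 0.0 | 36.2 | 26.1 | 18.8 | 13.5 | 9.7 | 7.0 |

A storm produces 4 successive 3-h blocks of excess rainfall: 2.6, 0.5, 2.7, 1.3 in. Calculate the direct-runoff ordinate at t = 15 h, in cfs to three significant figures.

By discrete convolution, Q_j = Σ (P_i / 1 in) · U_{j−i}.
At t = 15 h (j=5): Q = (2.6/1)·9.7 + (0.5/1)·13.5 + (2.7/1)·18.8 + (1.3/1)·26.1 = 117 cfs.

Q ≈ 117 cfs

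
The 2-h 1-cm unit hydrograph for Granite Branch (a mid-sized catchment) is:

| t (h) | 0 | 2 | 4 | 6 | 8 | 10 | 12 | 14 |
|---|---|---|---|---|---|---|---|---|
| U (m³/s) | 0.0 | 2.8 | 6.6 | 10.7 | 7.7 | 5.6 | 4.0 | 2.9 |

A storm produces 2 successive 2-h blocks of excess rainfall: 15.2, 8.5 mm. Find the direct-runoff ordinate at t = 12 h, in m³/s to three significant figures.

By discrete convolution, Q_j = Σ (P_i / 10 mm) · U_{j−i}.
At t = 12 h (j=6): Q = (15.2/10)·4.0 + (8.5/10)·5.6 = 10.8 m³/s.

Q ≈ 10.8 m³/s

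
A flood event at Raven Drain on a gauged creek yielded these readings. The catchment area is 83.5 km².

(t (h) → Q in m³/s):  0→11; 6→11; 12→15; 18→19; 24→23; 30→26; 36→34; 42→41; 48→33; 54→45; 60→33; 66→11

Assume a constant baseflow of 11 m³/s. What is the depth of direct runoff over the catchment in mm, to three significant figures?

d ≈ 44.0 mm

Direct runoff: 0.0, 0.0, 4.0, 8.0, 12.0, 15.0, 23.0, 30.0, 22.0, 34.0, 22.0, 0.0 m³/s; ΣQ_DR = 170.0 m³/s.
V = ΣQ_DR · Δt = 170.0 × 21600 s = 3.672 × 10^6 m³.
Over A = 83.5 km², depth = V / A = 44.0 mm.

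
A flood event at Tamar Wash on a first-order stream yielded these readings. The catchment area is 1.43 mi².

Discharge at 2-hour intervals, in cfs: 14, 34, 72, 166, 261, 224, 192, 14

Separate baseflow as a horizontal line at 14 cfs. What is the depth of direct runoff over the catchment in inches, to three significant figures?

d ≈ 1.87 in

Direct runoff: 0.0, 20.0, 58.0, 152.0, 247.0, 210.0, 178.0, 0.0 cfs; ΣQ_DR = 865.0 cfs.
V = ΣQ_DR · Δt = 865.0 × 7200 s = 6.228 × 10^6 ft³.
Over A = 1.43 mi², depth = V / A = 1.87 in.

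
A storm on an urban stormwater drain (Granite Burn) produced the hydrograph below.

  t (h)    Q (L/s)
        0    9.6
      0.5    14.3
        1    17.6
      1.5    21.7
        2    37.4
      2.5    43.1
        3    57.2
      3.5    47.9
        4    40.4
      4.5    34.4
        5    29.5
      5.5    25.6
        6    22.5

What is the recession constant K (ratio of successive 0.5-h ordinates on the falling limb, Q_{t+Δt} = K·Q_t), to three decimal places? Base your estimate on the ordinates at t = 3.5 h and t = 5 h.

K ≈ 0.851

Using the recession-limb readings at t = 3.5 h and t = 5 h: Q falls from 47.9 to 29.5 L/s over 3 intervals.
K = (Q₂/Q₁)^(1/3) = (29.5/47.9)^(1/3) = 0.851.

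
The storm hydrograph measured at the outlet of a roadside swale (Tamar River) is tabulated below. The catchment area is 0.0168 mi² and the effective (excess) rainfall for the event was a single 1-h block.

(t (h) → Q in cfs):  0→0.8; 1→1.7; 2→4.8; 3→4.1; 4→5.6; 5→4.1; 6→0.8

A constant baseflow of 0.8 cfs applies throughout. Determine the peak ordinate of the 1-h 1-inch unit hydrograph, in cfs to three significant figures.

Direct runoff: 0.0, 0.9, 4.0, 3.3, 4.8, 3.3, 0.0 cfs; ΣQ_DR = 16.30 cfs, peak = 4.8 cfs.
Runoff depth d = ΣQ_DR·Δt / A = 16.30 × 3600 / (0.0168 mi²) = 1.503 in.
The 1-inch UH is the DRH scaled by (1 in)/d, so U_p = 4.8 × 1/1.503 = 3.19 cfs.

U_p ≈ 3.19 cfs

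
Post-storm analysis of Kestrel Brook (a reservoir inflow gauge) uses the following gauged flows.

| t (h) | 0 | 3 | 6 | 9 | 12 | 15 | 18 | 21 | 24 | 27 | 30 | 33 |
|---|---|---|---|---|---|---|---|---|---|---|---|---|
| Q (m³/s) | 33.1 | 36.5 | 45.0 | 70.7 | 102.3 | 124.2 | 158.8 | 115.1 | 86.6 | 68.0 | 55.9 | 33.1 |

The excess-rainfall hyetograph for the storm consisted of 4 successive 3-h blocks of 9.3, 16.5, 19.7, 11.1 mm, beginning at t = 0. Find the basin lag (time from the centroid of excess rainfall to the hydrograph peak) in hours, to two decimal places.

Centroid of excess rainfall: t_c = Σ P_i·t̄_i / ΣP_i = 6.2279 h (block centres at 1.5, 4.5, 7.5, 10.5 h).
Hydrograph peak occurs at t = 18 h, so basin lag t_L = 18 − 6.2279 = 11.77 h.

t_L ≈ 11.77 h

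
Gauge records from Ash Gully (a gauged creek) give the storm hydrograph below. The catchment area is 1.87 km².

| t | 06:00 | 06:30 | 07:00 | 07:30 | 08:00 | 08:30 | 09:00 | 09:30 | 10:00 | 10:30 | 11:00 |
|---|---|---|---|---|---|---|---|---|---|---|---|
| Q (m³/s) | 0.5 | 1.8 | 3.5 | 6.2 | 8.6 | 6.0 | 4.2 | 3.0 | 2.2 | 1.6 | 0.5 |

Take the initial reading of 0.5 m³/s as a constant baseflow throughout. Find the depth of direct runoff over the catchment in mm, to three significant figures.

d ≈ 31.4 mm

Direct runoff: 0.0, 1.3, 3.0, 5.7, 8.1, 5.5, 3.7, 2.5, 1.7, 1.1, 0.0 m³/s; ΣQ_DR = 32.60 m³/s.
V = ΣQ_DR · Δt = 32.60 × 1800 s = 58680 m³.
Over A = 1.87 km², depth = V / A = 31.4 mm.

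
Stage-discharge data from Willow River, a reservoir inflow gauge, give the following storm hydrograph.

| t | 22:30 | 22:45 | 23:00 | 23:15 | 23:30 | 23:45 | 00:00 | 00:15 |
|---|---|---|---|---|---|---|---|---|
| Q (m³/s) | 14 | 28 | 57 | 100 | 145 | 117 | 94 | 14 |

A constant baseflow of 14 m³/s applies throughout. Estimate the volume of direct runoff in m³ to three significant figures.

V ≈ 4.11 × 10^5 m³

Direct-runoff ordinates (Q − Q_b): 0.0, 14.0, 43.0, 86.0, 131.0, 103.0, 80.0, 0.0 m³/s.
ΣQ_DR = 457.0 m³/s.
With Δt = 0.25 h = 900 s, V = ΣQ_DR · Δt = 457.0 × 900 = 4.11 × 10^5 m³.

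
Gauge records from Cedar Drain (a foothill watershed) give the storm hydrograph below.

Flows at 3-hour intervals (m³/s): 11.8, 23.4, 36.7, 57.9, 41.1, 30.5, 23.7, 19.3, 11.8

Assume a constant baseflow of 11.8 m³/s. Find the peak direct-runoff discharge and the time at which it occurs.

Q_p = 46.1 m³/s at t = 9 h

Subtracting baseflow gives direct-runoff ordinates: 0.0, 11.6, 24.9, 46.1, 29.3, 18.7, 11.9, 7.5, 0.0 m³/s.
The maximum is 46.1 m³/s, occurring at the reading for t = 9 h.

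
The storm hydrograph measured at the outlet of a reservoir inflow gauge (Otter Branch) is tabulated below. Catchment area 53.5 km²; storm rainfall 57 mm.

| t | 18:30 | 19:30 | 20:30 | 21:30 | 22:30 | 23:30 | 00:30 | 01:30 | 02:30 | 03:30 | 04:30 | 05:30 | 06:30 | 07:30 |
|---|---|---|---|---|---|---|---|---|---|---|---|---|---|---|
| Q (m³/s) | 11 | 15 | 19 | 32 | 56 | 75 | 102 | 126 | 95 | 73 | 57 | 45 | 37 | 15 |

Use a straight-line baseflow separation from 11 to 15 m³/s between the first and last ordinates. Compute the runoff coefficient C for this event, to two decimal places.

C ≈ 0.68

ΣQ_DR = 576.0 m³/s; V = ΣQ_DR·Δt = 2.074 × 10^6 m³.
Runoff depth d = V / A = 38.76 mm.
C = d / P = 38.76 / 57 = 0.68.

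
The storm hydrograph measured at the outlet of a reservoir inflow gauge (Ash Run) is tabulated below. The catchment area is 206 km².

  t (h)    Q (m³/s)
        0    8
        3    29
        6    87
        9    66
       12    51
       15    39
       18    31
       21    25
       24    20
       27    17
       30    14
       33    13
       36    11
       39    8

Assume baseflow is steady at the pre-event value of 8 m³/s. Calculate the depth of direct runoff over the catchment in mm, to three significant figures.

Direct runoff: 0.0, 21.0, 79.0, 58.0, 43.0, 31.0, 23.0, 17.0, 12.0, 9.0, 6.0, 5.0, 3.0, 0.0 m³/s; ΣQ_DR = 307.0 m³/s.
V = ΣQ_DR · Δt = 307.0 × 10800 s = 3.316 × 10^6 m³.
Over A = 206 km², depth = V / A = 16.1 mm.

d ≈ 16.1 mm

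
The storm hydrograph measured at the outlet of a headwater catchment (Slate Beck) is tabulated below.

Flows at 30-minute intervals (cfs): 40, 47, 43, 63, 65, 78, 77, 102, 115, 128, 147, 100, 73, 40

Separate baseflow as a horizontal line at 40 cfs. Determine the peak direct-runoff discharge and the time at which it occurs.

Q_p = 107.0 cfs at t = 5 h

Subtracting baseflow gives direct-runoff ordinates: 0.0, 7.0, 3.0, 23.0, 25.0, 38.0, 37.0, 62.0, 75.0, 88.0, 107.0, 60.0, 33.0, 0.0 cfs.
The maximum is 107.0 cfs, occurring at the reading for t = 5 h.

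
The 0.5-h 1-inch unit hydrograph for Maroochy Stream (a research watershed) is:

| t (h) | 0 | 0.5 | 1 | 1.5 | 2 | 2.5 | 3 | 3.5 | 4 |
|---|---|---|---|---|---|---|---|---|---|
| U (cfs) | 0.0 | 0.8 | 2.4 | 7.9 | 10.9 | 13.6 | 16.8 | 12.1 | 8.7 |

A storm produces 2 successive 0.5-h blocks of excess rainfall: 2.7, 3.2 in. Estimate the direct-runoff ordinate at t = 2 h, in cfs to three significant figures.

By discrete convolution, Q_j = Σ (P_i / 1 in) · U_{j−i}.
At t = 2 h (j=4): Q = (2.7/1)·10.9 + (3.2/1)·7.9 = 54.7 cfs.

Q ≈ 54.7 cfs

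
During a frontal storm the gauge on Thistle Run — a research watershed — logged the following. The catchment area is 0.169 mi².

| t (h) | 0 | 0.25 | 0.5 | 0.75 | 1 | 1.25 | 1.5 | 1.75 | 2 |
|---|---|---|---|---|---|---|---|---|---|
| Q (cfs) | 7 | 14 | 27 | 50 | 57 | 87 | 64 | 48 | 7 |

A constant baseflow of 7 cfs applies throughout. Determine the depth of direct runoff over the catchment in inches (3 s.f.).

Direct runoff: 0.0, 7.0, 20.0, 43.0, 50.0, 80.0, 57.0, 41.0, 0.0 cfs; ΣQ_DR = 298.0 cfs.
V = ΣQ_DR · Δt = 298.0 × 900 s = 2.682 × 10^5 ft³.
Over A = 0.169 mi², depth = V / A = 0.683 in.

d ≈ 0.683 in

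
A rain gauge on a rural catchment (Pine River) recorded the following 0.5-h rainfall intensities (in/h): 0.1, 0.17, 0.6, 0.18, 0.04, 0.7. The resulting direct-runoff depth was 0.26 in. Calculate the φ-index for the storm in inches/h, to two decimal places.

Only the 2 blocks with intensity above φ contribute runoff: 0.6, 0.7 in/h.
Σ(I−φ)·Δt = d  ⇒  (0.6+0.7 − 2φ)·0.5 = 0.26
φ = (1.300 − 0.26/0.5) / 2 = 0.39 in/h.

φ ≈ 0.39 in/h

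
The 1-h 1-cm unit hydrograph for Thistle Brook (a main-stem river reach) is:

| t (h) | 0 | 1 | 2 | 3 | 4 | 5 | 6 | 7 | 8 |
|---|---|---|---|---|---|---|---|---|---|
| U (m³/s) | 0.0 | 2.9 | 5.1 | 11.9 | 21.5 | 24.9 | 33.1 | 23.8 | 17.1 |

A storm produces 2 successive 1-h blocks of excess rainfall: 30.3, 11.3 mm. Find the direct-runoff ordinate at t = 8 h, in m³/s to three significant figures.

By discrete convolution, Q_j = Σ (P_i / 10 mm) · U_{j−i}.
At t = 8 h (j=8): Q = (30.3/10)·17.1 + (11.3/10)·23.8 = 78.7 m³/s.

Q ≈ 78.7 m³/s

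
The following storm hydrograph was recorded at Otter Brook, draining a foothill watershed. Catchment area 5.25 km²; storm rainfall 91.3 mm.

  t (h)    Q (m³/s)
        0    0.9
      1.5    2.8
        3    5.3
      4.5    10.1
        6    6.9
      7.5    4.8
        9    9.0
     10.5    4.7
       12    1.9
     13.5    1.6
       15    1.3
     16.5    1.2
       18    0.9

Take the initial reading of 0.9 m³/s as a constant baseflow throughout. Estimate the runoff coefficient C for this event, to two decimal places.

C ≈ 0.45

ΣQ_DR = 39.70 m³/s; V = ΣQ_DR·Δt = 2.144 × 10^5 m³.
Runoff depth d = V / A = 40.83 mm.
C = d / P = 40.83 / 91.3 = 0.45.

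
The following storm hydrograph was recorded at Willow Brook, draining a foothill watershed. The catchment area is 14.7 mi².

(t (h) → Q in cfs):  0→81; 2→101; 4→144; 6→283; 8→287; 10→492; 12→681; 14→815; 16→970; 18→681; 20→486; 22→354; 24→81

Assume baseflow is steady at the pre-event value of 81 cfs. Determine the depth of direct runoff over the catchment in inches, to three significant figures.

Direct runoff: 0.0, 20.0, 63.0, 202.0, 206.0, 411.0, 600.0, 734.0, 889.0, 600.0, 405.0, 273.0, 0.0 cfs; ΣQ_DR = 4403 cfs.
V = ΣQ_DR · Δt = 4403 × 7200 s = 3.170 × 10^7 ft³.
Over A = 14.7 mi², depth = V / A = 0.928 in.

d ≈ 0.928 in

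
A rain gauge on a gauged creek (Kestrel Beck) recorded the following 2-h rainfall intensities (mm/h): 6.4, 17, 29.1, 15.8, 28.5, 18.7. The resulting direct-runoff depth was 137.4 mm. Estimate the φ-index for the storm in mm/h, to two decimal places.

φ ≈ 8.08 mm/h

Only the 5 blocks with intensity above φ contribute runoff: 17, 29.1, 15.8, 28.5, 18.7 mm/h.
Σ(I−φ)·Δt = d  ⇒  (17+29.1+15.8+28.5+18.7 − 5φ)·2 = 137.4
φ = (109.1 − 137.4/2) / 5 = 8.08 mm/h.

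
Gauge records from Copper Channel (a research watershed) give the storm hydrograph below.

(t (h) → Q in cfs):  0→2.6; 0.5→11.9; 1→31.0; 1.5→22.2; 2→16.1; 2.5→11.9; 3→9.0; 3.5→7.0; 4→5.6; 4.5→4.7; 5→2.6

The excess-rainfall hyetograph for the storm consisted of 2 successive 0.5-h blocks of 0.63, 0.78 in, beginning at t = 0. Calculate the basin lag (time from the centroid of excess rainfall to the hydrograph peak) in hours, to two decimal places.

t_L ≈ 0.47 h

Centroid of excess rainfall: t_c = Σ P_i·t̄_i / ΣP_i = 0.5266 h (block centres at 0.25, 0.75 h).
Hydrograph peak occurs at t = 1 h, so basin lag t_L = 1 − 0.5266 = 0.47 h.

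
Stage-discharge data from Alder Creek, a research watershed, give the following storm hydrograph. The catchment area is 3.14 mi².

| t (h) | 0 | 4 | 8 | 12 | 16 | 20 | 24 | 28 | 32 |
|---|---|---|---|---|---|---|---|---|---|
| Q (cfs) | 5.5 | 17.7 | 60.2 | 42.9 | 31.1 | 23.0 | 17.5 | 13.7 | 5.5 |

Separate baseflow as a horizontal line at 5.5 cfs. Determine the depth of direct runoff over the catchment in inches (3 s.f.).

Direct runoff: 0.0, 12.2, 54.7, 37.4, 25.6, 17.5, 12.0, 8.2, 0.0 cfs; ΣQ_DR = 167.6 cfs.
V = ΣQ_DR · Δt = 167.6 × 14400 s = 2.413 × 10^6 ft³.
Over A = 3.14 mi², depth = V / A = 0.331 in.

d ≈ 0.331 in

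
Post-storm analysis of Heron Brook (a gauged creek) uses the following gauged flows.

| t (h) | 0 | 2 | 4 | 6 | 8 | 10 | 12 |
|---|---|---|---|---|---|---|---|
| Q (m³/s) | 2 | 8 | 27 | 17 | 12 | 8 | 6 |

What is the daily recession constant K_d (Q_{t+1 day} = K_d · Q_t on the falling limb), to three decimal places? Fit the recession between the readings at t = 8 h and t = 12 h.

K_d ≈ 0.016

Between t = 8 h and t = 12 h the flow falls from 12 to 6 m³/s over 2×2 h = 4 h.
Per-interval ratio K = (6/12)^(1/2) = 0.7071; K_d = K^(24/2) = 0.016.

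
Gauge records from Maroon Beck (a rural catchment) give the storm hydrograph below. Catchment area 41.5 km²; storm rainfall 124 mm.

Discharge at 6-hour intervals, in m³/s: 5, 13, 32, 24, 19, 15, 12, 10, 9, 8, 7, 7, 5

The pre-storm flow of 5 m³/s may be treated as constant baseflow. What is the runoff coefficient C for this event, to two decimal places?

ΣQ_DR = 101.0 m³/s; V = ΣQ_DR·Δt = 2.182 × 10^6 m³.
Runoff depth d = V / A = 52.57 mm.
C = d / P = 52.57 / 124 = 0.42.

C ≈ 0.42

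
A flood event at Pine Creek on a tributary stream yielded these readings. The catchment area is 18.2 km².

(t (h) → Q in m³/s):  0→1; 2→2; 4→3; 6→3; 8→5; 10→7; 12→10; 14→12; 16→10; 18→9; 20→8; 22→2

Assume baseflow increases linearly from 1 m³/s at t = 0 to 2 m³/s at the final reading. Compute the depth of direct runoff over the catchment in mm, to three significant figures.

Direct runoff: 0.00, 0.91, 1.82, 1.73, 3.64, 5.55, 8.45, 10.36, 8.27, 7.18, 6.09, 0.00 m³/s; ΣQ_DR = 54.00 m³/s.
V = ΣQ_DR · Δt = 54.00 × 7200 s = 3.888 × 10^5 m³.
Over A = 18.2 km², depth = V / A = 21.4 mm.

d ≈ 21.4 mm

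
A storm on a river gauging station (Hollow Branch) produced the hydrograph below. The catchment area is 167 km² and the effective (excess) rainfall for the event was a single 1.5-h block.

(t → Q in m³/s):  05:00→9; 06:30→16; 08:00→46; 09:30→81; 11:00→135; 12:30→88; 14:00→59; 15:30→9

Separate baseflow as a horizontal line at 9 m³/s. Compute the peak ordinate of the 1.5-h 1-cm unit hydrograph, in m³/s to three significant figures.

U_p ≈ 105 m³/s

Direct runoff: 0.0, 7.0, 37.0, 72.0, 126.0, 79.0, 50.0, 0.0 m³/s; ΣQ_DR = 371.0 m³/s, peak = 126.0 m³/s.
Runoff depth d = ΣQ_DR·Δt / A = 371.0 × 5400 / (167 km²) = 12.00 mm.
The 1-cm UH is the DRH scaled by (10 mm)/d, so U_p = 126.0 × 10/12.00 = 105 m³/s.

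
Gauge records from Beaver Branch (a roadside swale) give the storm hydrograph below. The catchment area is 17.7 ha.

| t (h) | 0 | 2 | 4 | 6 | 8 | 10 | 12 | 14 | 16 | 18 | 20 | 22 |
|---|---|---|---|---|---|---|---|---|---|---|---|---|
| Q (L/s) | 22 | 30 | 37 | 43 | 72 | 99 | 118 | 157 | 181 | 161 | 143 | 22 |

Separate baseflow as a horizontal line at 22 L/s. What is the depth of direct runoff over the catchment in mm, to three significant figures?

Direct runoff: 0.0, 8.0, 15.0, 21.0, 50.0, 77.0, 96.0, 135.0, 159.0, 139.0, 121.0, 0.0 L/s; ΣQ_DR = 821.0 L/s.
V = ΣQ_DR · Δt = 821.0 × 7200 s = 5.911 × 10^6 L.
Over A = 17.7 ha, depth = V / A = 33.4 mm.

d ≈ 33.4 mm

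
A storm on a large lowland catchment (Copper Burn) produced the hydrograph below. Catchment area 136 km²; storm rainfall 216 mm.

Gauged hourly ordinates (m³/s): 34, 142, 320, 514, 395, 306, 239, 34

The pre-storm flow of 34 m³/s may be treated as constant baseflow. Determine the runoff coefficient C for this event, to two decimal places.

C ≈ 0.21

ΣQ_DR = 1712 m³/s; V = ΣQ_DR·Δt = 6.163 × 10^6 m³.
Runoff depth d = V / A = 45.32 mm.
C = d / P = 45.32 / 216 = 0.21.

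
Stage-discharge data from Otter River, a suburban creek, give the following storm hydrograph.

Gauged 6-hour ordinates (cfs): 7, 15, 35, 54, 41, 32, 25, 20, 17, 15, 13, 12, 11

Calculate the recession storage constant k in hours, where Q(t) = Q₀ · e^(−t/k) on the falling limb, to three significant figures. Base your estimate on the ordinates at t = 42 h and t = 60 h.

On the falling limb, Q drops from 20 to 13 cfs between t = 42 h and t = 60 h (Δt = 18 h).
k = −Δt / ln(Q₂/Q₁) = −18 / ln(13/20) = 41.8 h.

k ≈ 41.8 h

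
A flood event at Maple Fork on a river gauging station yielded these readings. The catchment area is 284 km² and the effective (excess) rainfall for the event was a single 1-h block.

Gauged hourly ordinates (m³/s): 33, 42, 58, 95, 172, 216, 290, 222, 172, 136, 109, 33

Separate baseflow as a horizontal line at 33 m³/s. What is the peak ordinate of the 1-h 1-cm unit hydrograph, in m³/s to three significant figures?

Direct runoff: 0.0, 9.0, 25.0, 62.0, 139.0, 183.0, 257.0, 189.0, 139.0, 103.0, 76.0, 0.0 m³/s; ΣQ_DR = 1182 m³/s, peak = 257.0 m³/s.
Runoff depth d = ΣQ_DR·Δt / A = 1182 × 3600 / (284 km²) = 14.98 mm.
The 1-cm UH is the DRH scaled by (10 mm)/d, so U_p = 257.0 × 10/14.98 = 172 m³/s.

U_p ≈ 172 m³/s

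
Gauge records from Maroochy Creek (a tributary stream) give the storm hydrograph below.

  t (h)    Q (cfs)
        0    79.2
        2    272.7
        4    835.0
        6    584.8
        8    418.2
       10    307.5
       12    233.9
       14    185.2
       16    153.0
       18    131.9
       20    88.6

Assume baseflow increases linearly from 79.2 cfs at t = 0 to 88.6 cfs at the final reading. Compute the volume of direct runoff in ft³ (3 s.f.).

V ≈ 1.70 × 10^7 ft³

Direct-runoff ordinates (Q − Q_b): 0.00, 192.56, 753.92, 502.78, 335.24, 223.60, 149.06, 99.42, 66.28, 44.24, 0.00 cfs.
ΣQ_DR = 2367 cfs.
With Δt = 2 h = 7200 s, V = ΣQ_DR · Δt = 2367 × 7200 = 1.70 × 10^7 ft³.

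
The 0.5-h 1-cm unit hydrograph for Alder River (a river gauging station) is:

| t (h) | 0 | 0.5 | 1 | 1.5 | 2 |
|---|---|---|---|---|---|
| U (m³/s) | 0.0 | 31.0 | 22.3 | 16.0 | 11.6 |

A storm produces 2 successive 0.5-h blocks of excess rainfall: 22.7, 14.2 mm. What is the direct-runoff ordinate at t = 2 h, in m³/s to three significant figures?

Q ≈ 49.1 m³/s

By discrete convolution, Q_j = Σ (P_i / 10 mm) · U_{j−i}.
At t = 2 h (j=4): Q = (22.7/10)·11.6 + (14.2/10)·16.0 = 49.1 m³/s.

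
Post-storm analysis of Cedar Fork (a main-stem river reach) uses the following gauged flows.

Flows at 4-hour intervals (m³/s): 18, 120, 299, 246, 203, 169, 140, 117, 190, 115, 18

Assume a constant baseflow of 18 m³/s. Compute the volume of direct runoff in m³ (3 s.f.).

V ≈ 2.07 × 10^7 m³

Direct-runoff ordinates (Q − Q_b): 0.0, 102.0, 281.0, 228.0, 185.0, 151.0, 122.0, 99.0, 172.0, 97.0, 0.0 m³/s.
ΣQ_DR = 1437 m³/s.
With Δt = 4 h = 14400 s, V = ΣQ_DR · Δt = 1437 × 14400 = 2.07 × 10^7 m³.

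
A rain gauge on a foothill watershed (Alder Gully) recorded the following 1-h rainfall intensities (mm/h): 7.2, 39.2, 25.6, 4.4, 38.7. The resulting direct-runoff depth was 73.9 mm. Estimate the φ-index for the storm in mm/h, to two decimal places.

φ ≈ 9.87 mm/h

Only the 3 blocks with intensity above φ contribute runoff: 39.2, 25.6, 38.7 mm/h.
Σ(I−φ)·Δt = d  ⇒  (39.2+25.6+38.7 − 3φ)·1 = 73.9
φ = (103.5 − 73.9/1) / 3 = 9.87 mm/h.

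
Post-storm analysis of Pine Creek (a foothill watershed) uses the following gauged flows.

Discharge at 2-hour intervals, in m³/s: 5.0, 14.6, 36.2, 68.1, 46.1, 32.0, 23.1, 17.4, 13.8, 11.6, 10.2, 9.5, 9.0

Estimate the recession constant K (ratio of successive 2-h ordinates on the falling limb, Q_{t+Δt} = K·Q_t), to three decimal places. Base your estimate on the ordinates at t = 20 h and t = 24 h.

Using the recession-limb readings at t = 20 h and t = 24 h: Q falls from 10.2 to 9.0 m³/s over 2 intervals.
K = (Q₂/Q₁)^(1/2) = (9.0/10.2)^(1/2) = 0.939.

K ≈ 0.939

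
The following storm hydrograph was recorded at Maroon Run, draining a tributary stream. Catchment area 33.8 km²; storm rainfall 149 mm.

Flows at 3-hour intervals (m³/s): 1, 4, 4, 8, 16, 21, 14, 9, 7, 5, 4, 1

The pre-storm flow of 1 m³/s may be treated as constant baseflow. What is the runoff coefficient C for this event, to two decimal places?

ΣQ_DR = 82.00 m³/s; V = ΣQ_DR·Δt = 8.856 × 10^5 m³.
Runoff depth d = V / A = 26.20 mm.
C = d / P = 26.20 / 149 = 0.18.

C ≈ 0.18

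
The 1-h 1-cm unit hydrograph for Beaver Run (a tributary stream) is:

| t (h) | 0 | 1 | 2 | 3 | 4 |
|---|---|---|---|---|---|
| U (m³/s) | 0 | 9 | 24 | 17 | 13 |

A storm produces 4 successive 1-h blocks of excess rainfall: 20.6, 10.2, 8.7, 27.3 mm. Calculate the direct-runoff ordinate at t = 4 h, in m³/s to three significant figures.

Q ≈ 89.6 m³/s

By discrete convolution, Q_j = Σ (P_i / 10 mm) · U_{j−i}.
At t = 4 h (j=4): Q = (20.6/10)·13 + (10.2/10)·17 + (8.7/10)·24 + (27.3/10)·9 = 89.6 m³/s.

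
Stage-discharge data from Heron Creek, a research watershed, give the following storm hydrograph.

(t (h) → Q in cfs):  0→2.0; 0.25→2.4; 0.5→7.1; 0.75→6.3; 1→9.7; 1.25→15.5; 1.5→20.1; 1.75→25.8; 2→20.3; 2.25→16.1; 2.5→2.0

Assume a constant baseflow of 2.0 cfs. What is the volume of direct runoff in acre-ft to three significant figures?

Direct-runoff ordinates (Q − Q_b): 0.0, 0.4, 5.1, 4.3, 7.7, 13.5, 18.1, 23.8, 18.3, 14.1, 0.0 cfs.
ΣQ_DR = 105.3 cfs.
With Δt = 0.25 h = 900 s, V = ΣQ_DR · Δt = 105.3 × 900 = 94800 ft³ = 2.18 acre-ft.

V ≈ 2.18 acre-ft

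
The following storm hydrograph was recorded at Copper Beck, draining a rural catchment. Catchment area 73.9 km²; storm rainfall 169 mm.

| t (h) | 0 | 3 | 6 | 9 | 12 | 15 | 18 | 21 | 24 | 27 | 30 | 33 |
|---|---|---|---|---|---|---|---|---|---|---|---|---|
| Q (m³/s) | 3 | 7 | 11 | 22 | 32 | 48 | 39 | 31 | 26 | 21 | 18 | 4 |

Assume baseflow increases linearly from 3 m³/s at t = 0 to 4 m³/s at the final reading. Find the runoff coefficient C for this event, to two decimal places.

ΣQ_DR = 220.0 m³/s; V = ΣQ_DR·Δt = 2.376 × 10^6 m³.
Runoff depth d = V / A = 32.15 mm.
C = d / P = 32.15 / 169 = 0.19.

C ≈ 0.19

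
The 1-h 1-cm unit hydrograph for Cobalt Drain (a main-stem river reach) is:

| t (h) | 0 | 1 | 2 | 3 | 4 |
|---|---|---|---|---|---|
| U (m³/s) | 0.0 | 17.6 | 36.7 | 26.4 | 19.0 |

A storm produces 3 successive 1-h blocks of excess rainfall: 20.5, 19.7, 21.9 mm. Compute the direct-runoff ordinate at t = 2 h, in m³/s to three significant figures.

By discrete convolution, Q_j = Σ (P_i / 10 mm) · U_{j−i}.
At t = 2 h (j=2): Q = (20.5/10)·36.7 + (19.7/10)·17.6 + (21.9/10)·0.0 = 110 m³/s.

Q ≈ 110 m³/s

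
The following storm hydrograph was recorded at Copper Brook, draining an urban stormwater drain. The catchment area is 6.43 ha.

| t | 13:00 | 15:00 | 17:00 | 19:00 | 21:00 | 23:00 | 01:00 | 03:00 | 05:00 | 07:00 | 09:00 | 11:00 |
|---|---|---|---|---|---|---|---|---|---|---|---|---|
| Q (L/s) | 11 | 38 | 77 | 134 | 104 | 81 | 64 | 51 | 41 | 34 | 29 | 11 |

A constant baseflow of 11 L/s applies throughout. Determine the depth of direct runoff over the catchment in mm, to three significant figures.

Direct runoff: 0.0, 27.0, 66.0, 123.0, 93.0, 70.0, 53.0, 40.0, 30.0, 23.0, 18.0, 0.0 L/s; ΣQ_DR = 543.0 L/s.
V = ΣQ_DR · Δt = 543.0 × 7200 s = 3.910 × 10^6 L.
Over A = 6.43 ha, depth = V / A = 60.8 mm.

d ≈ 60.8 mm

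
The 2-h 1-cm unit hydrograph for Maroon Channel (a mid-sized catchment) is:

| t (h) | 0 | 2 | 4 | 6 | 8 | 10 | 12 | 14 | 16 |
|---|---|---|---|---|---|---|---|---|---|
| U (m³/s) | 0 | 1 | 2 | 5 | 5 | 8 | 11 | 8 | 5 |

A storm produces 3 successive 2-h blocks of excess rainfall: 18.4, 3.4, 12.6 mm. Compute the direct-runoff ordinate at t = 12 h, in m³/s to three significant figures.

By discrete convolution, Q_j = Σ (P_i / 10 mm) · U_{j−i}.
At t = 12 h (j=6): Q = (18.4/10)·11 + (3.4/10)·8 + (12.6/10)·5 = 29.3 m³/s.

Q ≈ 29.3 m³/s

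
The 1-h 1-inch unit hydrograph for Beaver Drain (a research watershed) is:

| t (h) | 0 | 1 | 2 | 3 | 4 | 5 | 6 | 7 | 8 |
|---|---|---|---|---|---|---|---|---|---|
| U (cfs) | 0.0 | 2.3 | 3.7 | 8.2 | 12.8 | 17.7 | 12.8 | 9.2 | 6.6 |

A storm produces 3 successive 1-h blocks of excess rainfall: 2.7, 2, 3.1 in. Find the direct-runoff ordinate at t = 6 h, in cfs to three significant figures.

Q ≈ 110 cfs

By discrete convolution, Q_j = Σ (P_i / 1 in) · U_{j−i}.
At t = 6 h (j=6): Q = (2.7/1)·12.8 + (2/1)·17.7 + (3.1/1)·12.8 = 110 cfs.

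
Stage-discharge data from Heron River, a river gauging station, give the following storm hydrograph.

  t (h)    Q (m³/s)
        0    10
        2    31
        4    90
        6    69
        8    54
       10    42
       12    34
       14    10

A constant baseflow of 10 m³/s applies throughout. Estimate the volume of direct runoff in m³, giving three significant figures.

Direct-runoff ordinates (Q − Q_b): 0.0, 21.0, 80.0, 59.0, 44.0, 32.0, 24.0, 0.0 m³/s.
ΣQ_DR = 260.0 m³/s.
With Δt = 2 h = 7200 s, V = ΣQ_DR · Δt = 260.0 × 7200 = 1.87 × 10^6 m³.

V ≈ 1.87 × 10^6 m³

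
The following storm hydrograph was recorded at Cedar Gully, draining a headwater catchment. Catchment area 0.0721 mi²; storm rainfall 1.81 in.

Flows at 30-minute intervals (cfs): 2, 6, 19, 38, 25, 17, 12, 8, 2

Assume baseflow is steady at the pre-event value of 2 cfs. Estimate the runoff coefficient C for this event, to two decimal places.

ΣQ_DR = 111.0 cfs; V = ΣQ_DR·Δt = 1.998 × 10^5 ft³.
Runoff depth d = V / A = 1.193 in.
C = d / P = 1.193 / 1.81 = 0.66.

C ≈ 0.66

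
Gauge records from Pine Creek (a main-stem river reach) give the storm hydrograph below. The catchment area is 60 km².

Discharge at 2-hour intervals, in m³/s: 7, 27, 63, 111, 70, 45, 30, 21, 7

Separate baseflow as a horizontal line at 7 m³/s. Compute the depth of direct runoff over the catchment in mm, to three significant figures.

d ≈ 38.2 mm

Direct runoff: 0.0, 20.0, 56.0, 104.0, 63.0, 38.0, 23.0, 14.0, 0.0 m³/s; ΣQ_DR = 318.0 m³/s.
V = ΣQ_DR · Δt = 318.0 × 7200 s = 2.290 × 10^6 m³.
Over A = 60 km², depth = V / A = 38.2 mm.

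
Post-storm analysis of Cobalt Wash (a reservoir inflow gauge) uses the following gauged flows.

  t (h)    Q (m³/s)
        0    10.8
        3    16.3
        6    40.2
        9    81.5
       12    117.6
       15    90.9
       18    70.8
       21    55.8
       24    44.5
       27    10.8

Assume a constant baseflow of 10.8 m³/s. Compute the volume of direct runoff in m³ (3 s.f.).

Direct-runoff ordinates (Q − Q_b): 0.0, 5.5, 29.4, 70.7, 106.8, 80.1, 60.0, 45.0, 33.7, 0.0 m³/s.
ΣQ_DR = 431.2 m³/s.
With Δt = 3 h = 10800 s, V = ΣQ_DR · Δt = 431.2 × 10800 = 4.66 × 10^6 m³.

V ≈ 4.66 × 10^6 m³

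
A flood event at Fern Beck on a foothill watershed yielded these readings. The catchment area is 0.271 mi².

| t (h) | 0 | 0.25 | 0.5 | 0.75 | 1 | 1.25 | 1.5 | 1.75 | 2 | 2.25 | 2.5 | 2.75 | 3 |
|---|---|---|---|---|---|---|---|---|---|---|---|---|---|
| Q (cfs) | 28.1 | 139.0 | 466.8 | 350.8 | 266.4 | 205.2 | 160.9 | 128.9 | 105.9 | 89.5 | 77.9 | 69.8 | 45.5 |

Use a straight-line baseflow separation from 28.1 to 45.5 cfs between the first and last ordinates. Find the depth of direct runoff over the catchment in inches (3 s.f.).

d ≈ 2.37 in

Direct runoff: 0.00, 109.45, 435.80, 318.35, 232.50, 169.85, 124.10, 90.65, 66.20, 48.35, 35.30, 25.75, 0.00 cfs; ΣQ_DR = 1656 cfs.
V = ΣQ_DR · Δt = 1656 × 900 s = 1.491 × 10^6 ft³.
Over A = 0.271 mi², depth = V / A = 2.37 in.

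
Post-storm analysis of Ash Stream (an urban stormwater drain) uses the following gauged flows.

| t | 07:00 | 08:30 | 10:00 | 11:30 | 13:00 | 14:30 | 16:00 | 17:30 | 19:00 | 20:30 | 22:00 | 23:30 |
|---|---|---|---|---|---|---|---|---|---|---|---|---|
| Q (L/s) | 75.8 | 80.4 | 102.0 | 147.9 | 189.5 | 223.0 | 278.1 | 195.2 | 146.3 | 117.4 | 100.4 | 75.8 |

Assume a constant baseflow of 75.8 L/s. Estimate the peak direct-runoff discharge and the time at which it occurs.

Subtracting baseflow gives direct-runoff ordinates: 0.0, 4.6, 26.2, 72.1, 113.7, 147.2, 202.3, 119.4, 70.5, 41.6, 24.6, 0.0 L/s.
The maximum is 202.3 L/s, occurring at the reading for t = 16:00.

Q_p = 202.3 L/s at t = 16:00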